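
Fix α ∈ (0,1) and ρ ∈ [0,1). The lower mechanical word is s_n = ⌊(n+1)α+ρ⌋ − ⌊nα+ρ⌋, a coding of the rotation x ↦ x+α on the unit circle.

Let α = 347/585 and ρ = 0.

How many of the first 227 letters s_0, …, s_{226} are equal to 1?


134

#1s = Σ_{n=0}^{226} s_n = Σ_{n=0}^{226} (⌊(n+1)α+ρ⌋ − ⌊nα+ρ⌋)
the sum telescopes: every ⌊nα+ρ⌋ with 0 < n < 227 appears once with + and once with −, leaving ⌊227α+ρ⌋ − ⌊0·α+ρ⌋
227α + ρ = (227·347) / 585 = 78769/585
ρ = 0/585
⌊78769/585⌋ = 134,  ⌊0/585⌋ = 0
#1s = 134 − 0 = 134


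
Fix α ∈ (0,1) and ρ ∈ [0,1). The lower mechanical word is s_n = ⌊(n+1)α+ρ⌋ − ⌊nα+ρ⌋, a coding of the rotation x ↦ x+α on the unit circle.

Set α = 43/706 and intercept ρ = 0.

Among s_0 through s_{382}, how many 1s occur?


23

#1s = Σ_{n=0}^{382} s_n = Σ_{n=0}^{382} (⌊(n+1)α+ρ⌋ − ⌊nα+ρ⌋)
the sum telescopes: every ⌊nα+ρ⌋ with 0 < n < 383 appears once with + and once with −, leaving ⌊383α+ρ⌋ − ⌊0·α+ρ⌋
383α + ρ = (383·43) / 706 = 16469/706
ρ = 0/706
⌊16469/706⌋ = 23,  ⌊0/706⌋ = 0
#1s = 23 − 0 = 23


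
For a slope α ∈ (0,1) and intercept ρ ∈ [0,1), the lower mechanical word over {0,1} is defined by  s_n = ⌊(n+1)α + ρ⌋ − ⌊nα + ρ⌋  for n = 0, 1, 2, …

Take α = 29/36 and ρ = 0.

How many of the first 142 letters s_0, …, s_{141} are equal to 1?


114

#1s = Σ_{n=0}^{141} s_n = Σ_{n=0}^{141} (⌊(n+1)α+ρ⌋ − ⌊nα+ρ⌋)
the sum telescopes: every ⌊nα+ρ⌋ with 0 < n < 142 appears once with + and once with −, leaving ⌊142α+ρ⌋ − ⌊0·α+ρ⌋
142α + ρ = (142·29) / 36 = 4118/36
ρ = 0/36
⌊4118/36⌋ = 114,  ⌊0/36⌋ = 0
#1s = 114 − 0 = 114


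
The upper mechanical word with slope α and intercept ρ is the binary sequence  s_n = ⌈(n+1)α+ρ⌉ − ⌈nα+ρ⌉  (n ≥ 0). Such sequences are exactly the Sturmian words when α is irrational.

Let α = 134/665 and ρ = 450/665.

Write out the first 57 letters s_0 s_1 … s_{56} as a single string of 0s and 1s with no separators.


010000100001000010000100001000010000100001000010000100001

n=0: ⌈(1·134+450)/665⌉ − ⌈(0·134+450)/665⌉ = ⌈584/665⌉ − ⌈450/665⌉ = 1 − 1 = 0
n=1: ⌈(2·134+450)/665⌉ − ⌈(1·134+450)/665⌉ = ⌈718/665⌉ − ⌈584/665⌉ = 2 − 1 = 1
n=2: ⌈(3·134+450)/665⌉ − ⌈(2·134+450)/665⌉ = ⌈852/665⌉ − ⌈718/665⌉ = 2 − 2 = 0
n=3: ⌈(4·134+450)/665⌉ − ⌈(3·134+450)/665⌉ = ⌈986/665⌉ − ⌈852/665⌉ = 2 − 2 = 0
n=4: ⌈(5·134+450)/665⌉ − ⌈(4·134+450)/665⌉ = ⌈1120/665⌉ − ⌈986/665⌉ = 2 − 2 = 0
n=5: ⌈(6·134+450)/665⌉ − ⌈(5·134+450)/665⌉ = ⌈1254/665⌉ − ⌈1120/665⌉ = 2 − 2 = 0
n=6: ⌈(7·134+450)/665⌉ − ⌈(6·134+450)/665⌉ = ⌈1388/665⌉ − ⌈1254/665⌉ = 3 − 2 = 1
n=7: ⌈(8·134+450)/665⌉ − ⌈(7·134+450)/665⌉ = ⌈1522/665⌉ − ⌈1388/665⌉ = 3 − 3 = 0
n=8: ⌈(9·134+450)/665⌉ − ⌈(8·134+450)/665⌉ = ⌈1656/665⌉ − ⌈1522/665⌉ = 3 − 3 = 0
n=9: ⌈(10·134+450)/665⌉ − ⌈(9·134+450)/665⌉ = ⌈1790/665⌉ − ⌈1656/665⌉ = 3 − 3 = 0
n=10: ⌈(11·134+450)/665⌉ − ⌈(10·134+450)/665⌉ = ⌈1924/665⌉ − ⌈1790/665⌉ = 3 − 3 = 0
n=11: ⌈(12·134+450)/665⌉ − ⌈(11·134+450)/665⌉ = ⌈2058/665⌉ − ⌈1924/665⌉ = 4 − 3 = 1
n=12: ⌈(13·134+450)/665⌉ − ⌈(12·134+450)/665⌉ = ⌈2192/665⌉ − ⌈2058/665⌉ = 4 − 4 = 0
n=13: ⌈(14·134+450)/665⌉ − ⌈(13·134+450)/665⌉ = ⌈2326/665⌉ − ⌈2192/665⌉ = 4 − 4 = 0
n=14: ⌈(15·134+450)/665⌉ − ⌈(14·134+450)/665⌉ = ⌈2460/665⌉ − ⌈2326/665⌉ = 4 − 4 = 0
n=15: ⌈(16·134+450)/665⌉ − ⌈(15·134+450)/665⌉ = ⌈2594/665⌉ − ⌈2460/665⌉ = 4 − 4 = 0
n=16: ⌈(17·134+450)/665⌉ − ⌈(16·134+450)/665⌉ = ⌈2728/665⌉ − ⌈2594/665⌉ = 5 − 4 = 1
n=17: ⌈(18·134+450)/665⌉ − ⌈(17·134+450)/665⌉ = ⌈2862/665⌉ − ⌈2728/665⌉ = 5 − 5 = 0
n=18: ⌈(19·134+450)/665⌉ − ⌈(18·134+450)/665⌉ = ⌈2996/665⌉ − ⌈2862/665⌉ = 5 − 5 = 0
n=19: ⌈(20·134+450)/665⌉ − ⌈(19·134+450)/665⌉ = ⌈3130/665⌉ − ⌈2996/665⌉ = 5 − 5 = 0
n=20: ⌈(21·134+450)/665⌉ − ⌈(20·134+450)/665⌉ = ⌈3264/665⌉ − ⌈3130/665⌉ = 5 − 5 = 0
n=21: ⌈(22·134+450)/665⌉ − ⌈(21·134+450)/665⌉ = ⌈3398/665⌉ − ⌈3264/665⌉ = 6 − 5 = 1
n=22: ⌈(23·134+450)/665⌉ − ⌈(22·134+450)/665⌉ = ⌈3532/665⌉ − ⌈3398/665⌉ = 6 − 6 = 0
n=23: ⌈(24·134+450)/665⌉ − ⌈(23·134+450)/665⌉ = ⌈3666/665⌉ − ⌈3532/665⌉ = 6 − 6 = 0
n=24: ⌈(25·134+450)/665⌉ − ⌈(24·134+450)/665⌉ = ⌈3800/665⌉ − ⌈3666/665⌉ = 6 − 6 = 0
n=25: ⌈(26·134+450)/665⌉ − ⌈(25·134+450)/665⌉ = ⌈3934/665⌉ − ⌈3800/665⌉ = 6 − 6 = 0
n=26: ⌈(27·134+450)/665⌉ − ⌈(26·134+450)/665⌉ = ⌈4068/665⌉ − ⌈3934/665⌉ = 7 − 6 = 1
n=27: ⌈(28·134+450)/665⌉ − ⌈(27·134+450)/665⌉ = ⌈4202/665⌉ − ⌈4068/665⌉ = 7 − 7 = 0
n=28: ⌈(29·134+450)/665⌉ − ⌈(28·134+450)/665⌉ = ⌈4336/665⌉ − ⌈4202/665⌉ = 7 − 7 = 0
n=29: ⌈(30·134+450)/665⌉ − ⌈(29·134+450)/665⌉ = ⌈4470/665⌉ − ⌈4336/665⌉ = 7 − 7 = 0
n=30: ⌈(31·134+450)/665⌉ − ⌈(30·134+450)/665⌉ = ⌈4604/665⌉ − ⌈4470/665⌉ = 7 − 7 = 0
n=31: ⌈(32·134+450)/665⌉ − ⌈(31·134+450)/665⌉ = ⌈4738/665⌉ − ⌈4604/665⌉ = 8 − 7 = 1
n=32: ⌈(33·134+450)/665⌉ − ⌈(32·134+450)/665⌉ = ⌈4872/665⌉ − ⌈4738/665⌉ = 8 − 8 = 0
n=33: ⌈(34·134+450)/665⌉ − ⌈(33·134+450)/665⌉ = ⌈5006/665⌉ − ⌈4872/665⌉ = 8 − 8 = 0
n=34: ⌈(35·134+450)/665⌉ − ⌈(34·134+450)/665⌉ = ⌈5140/665⌉ − ⌈5006/665⌉ = 8 − 8 = 0
n=35: ⌈(36·134+450)/665⌉ − ⌈(35·134+450)/665⌉ = ⌈5274/665⌉ − ⌈5140/665⌉ = 8 − 8 = 0
n=36: ⌈(37·134+450)/665⌉ − ⌈(36·134+450)/665⌉ = ⌈5408/665⌉ − ⌈5274/665⌉ = 9 − 8 = 1
n=37: ⌈(38·134+450)/665⌉ − ⌈(37·134+450)/665⌉ = ⌈5542/665⌉ − ⌈5408/665⌉ = 9 − 9 = 0
n=38: ⌈(39·134+450)/665⌉ − ⌈(38·134+450)/665⌉ = ⌈5676/665⌉ − ⌈5542/665⌉ = 9 − 9 = 0
n=39: ⌈(40·134+450)/665⌉ − ⌈(39·134+450)/665⌉ = ⌈5810/665⌉ − ⌈5676/665⌉ = 9 − 9 = 0
n=40: ⌈(41·134+450)/665⌉ − ⌈(40·134+450)/665⌉ = ⌈5944/665⌉ − ⌈5810/665⌉ = 9 − 9 = 0
n=41: ⌈(42·134+450)/665⌉ − ⌈(41·134+450)/665⌉ = ⌈6078/665⌉ − ⌈5944/665⌉ = 10 − 9 = 1
n=42: ⌈(43·134+450)/665⌉ − ⌈(42·134+450)/665⌉ = ⌈6212/665⌉ − ⌈6078/665⌉ = 10 − 10 = 0
n=43: ⌈(44·134+450)/665⌉ − ⌈(43·134+450)/665⌉ = ⌈6346/665⌉ − ⌈6212/665⌉ = 10 − 10 = 0
n=44: ⌈(45·134+450)/665⌉ − ⌈(44·134+450)/665⌉ = ⌈6480/665⌉ − ⌈6346/665⌉ = 10 − 10 = 0
n=45: ⌈(46·134+450)/665⌉ − ⌈(45·134+450)/665⌉ = ⌈6614/665⌉ − ⌈6480/665⌉ = 10 − 10 = 0
n=46: ⌈(47·134+450)/665⌉ − ⌈(46·134+450)/665⌉ = ⌈6748/665⌉ − ⌈6614/665⌉ = 11 − 10 = 1
n=47: ⌈(48·134+450)/665⌉ − ⌈(47·134+450)/665⌉ = ⌈6882/665⌉ − ⌈6748/665⌉ = 11 − 11 = 0
n=48: ⌈(49·134+450)/665⌉ − ⌈(48·134+450)/665⌉ = ⌈7016/665⌉ − ⌈6882/665⌉ = 11 − 11 = 0
n=49: ⌈(50·134+450)/665⌉ − ⌈(49·134+450)/665⌉ = ⌈7150/665⌉ − ⌈7016/665⌉ = 11 − 11 = 0
n=50: ⌈(51·134+450)/665⌉ − ⌈(50·134+450)/665⌉ = ⌈7284/665⌉ − ⌈7150/665⌉ = 11 − 11 = 0
n=51: ⌈(52·134+450)/665⌉ − ⌈(51·134+450)/665⌉ = ⌈7418/665⌉ − ⌈7284/665⌉ = 12 − 11 = 1
n=52: ⌈(53·134+450)/665⌉ − ⌈(52·134+450)/665⌉ = ⌈7552/665⌉ − ⌈7418/665⌉ = 12 − 12 = 0
n=53: ⌈(54·134+450)/665⌉ − ⌈(53·134+450)/665⌉ = ⌈7686/665⌉ − ⌈7552/665⌉ = 12 − 12 = 0
n=54: ⌈(55·134+450)/665⌉ − ⌈(54·134+450)/665⌉ = ⌈7820/665⌉ − ⌈7686/665⌉ = 12 − 12 = 0
n=55: ⌈(56·134+450)/665⌉ − ⌈(55·134+450)/665⌉ = ⌈7954/665⌉ − ⌈7820/665⌉ = 12 − 12 = 0
n=56: ⌈(57·134+450)/665⌉ − ⌈(56·134+450)/665⌉ = ⌈8088/665⌉ − ⌈7954/665⌉ = 13 − 12 = 1


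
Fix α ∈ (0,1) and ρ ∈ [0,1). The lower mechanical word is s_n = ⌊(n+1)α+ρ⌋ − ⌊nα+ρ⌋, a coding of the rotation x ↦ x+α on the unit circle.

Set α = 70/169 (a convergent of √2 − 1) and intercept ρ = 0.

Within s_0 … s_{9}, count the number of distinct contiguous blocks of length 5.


5

t_n = ⌊(n·70)/169⌋ for n = 0 … 10:
  n=0…9: ⌊0/169⌋=0 ⌊70/169⌋=0 ⌊140/169⌋=0 ⌊210/169⌋=1 ⌊280/169⌋=1 ⌊350/169⌋=2 ⌊420/169⌋=2 ⌊490/169⌋=2 ⌊560/169⌋=3 ⌊630/169⌋=3
  n=10: ⌊700/169⌋=4
s_n = t_(n+1) − t_n for n = 0 … 9 gives
prefix = 0010100101
slide a length-5 window over [0..4] … [5..9] (6 windows); first occurrence of each distinct factor:
  [  0..  4] 00101
  [  1..  5] 01010
  [  2..  6] 10100
  [  3..  7] 01001
  [  4..  8] 10010
  (the other 1 window repeats one of these)
distinct factors: {00101, 01001, 01010, 10010, 10100}
count = 5  (Sturmian bound for length 5 is 6)


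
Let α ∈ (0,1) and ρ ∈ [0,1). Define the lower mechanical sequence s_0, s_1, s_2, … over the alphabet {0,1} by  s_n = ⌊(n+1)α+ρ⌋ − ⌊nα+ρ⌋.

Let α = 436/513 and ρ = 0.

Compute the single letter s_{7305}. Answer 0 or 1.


1

(n+1)α + ρ = (7306·436) / 513 = 3185416/513
nα + ρ     = (7305·436) / 513 = 3184980/513
⌊3185416/513⌋ = 6209,  ⌊3184980/513⌋ = 6208
s_{7305} = 6209 − 6208 = 1


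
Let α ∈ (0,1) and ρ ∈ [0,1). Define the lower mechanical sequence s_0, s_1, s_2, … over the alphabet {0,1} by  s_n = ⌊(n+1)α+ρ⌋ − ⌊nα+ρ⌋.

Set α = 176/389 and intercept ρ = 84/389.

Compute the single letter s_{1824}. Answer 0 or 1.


(n+1)α + ρ = (1825·176 + 84) / 389 = 321284/389
nα + ρ     = (1824·176 + 84) / 389 = 321108/389
⌊321284/389⌋ = 825,  ⌊321108/389⌋ = 825
s_{1824} = 825 − 825 = 0

0


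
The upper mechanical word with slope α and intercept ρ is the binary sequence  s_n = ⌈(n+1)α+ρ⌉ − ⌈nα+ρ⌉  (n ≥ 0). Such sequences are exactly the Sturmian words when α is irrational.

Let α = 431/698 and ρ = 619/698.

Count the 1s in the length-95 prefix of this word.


#1s = Σ_{n=0}^{94} s_n = Σ_{n=0}^{94} (⌈(n+1)α+ρ⌉ − ⌈nα+ρ⌉)
the sum telescopes: every ⌈nα+ρ⌉ with 0 < n < 95 appears once with + and once with −, leaving ⌈95α+ρ⌉ − ⌈0·α+ρ⌉
95α + ρ = (95·431 + 619) / 698 = 41564/698
ρ = 619/698
⌈41564/698⌉ = 60,  ⌈619/698⌉ = 1
#1s = 60 − 1 = 59

59


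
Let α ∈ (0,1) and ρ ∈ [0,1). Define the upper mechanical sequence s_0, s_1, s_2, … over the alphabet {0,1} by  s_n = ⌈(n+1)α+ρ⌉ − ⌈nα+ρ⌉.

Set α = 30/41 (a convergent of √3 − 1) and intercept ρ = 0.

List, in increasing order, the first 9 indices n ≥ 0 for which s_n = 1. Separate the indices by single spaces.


n=0: ⌈30/41⌉−⌈0/41⌉ = 1−0 = 1  ← one
n=1: ⌈60/41⌉−⌈30/41⌉ = 2−1 = 1  ← one
n=2: ⌈90/41⌉−⌈60/41⌉ = 3−2 = 1  ← one
n=3: ⌈120/41⌉−⌈90/41⌉ = 3−3 = 0
n=4: ⌈150/41⌉−⌈120/41⌉ = 4−3 = 1  ← one
n=5: ⌈180/41⌉−⌈150/41⌉ = 5−4 = 1  ← one
n=6: ⌈210/41⌉−⌈180/41⌉ = 6−5 = 1  ← one
n=7: ⌈240/41⌉−⌈210/41⌉ = 6−6 = 0
n=8: ⌈270/41⌉−⌈240/41⌉ = 7−6 = 1  ← one
n=9: ⌈300/41⌉−⌈270/41⌉ = 8−7 = 1  ← one
n=10: ⌈330/41⌉−⌈300/41⌉ = 9−8 = 1  ← one
positions of the first 9 ones: 0 1 2 4 5 6 8 9 10

0 1 2 4 5 6 8 9 10


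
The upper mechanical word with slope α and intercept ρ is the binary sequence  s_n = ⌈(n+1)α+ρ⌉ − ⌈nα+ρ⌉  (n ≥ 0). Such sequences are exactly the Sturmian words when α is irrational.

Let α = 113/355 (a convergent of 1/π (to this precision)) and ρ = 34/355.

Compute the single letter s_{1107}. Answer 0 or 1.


(n+1)α + ρ = (1108·113 + 34) / 355 = 125238/355
nα + ρ     = (1107·113 + 34) / 355 = 125125/355
⌈125238/355⌉ = 353,  ⌈125125/355⌉ = 353
s_{1107} = 353 − 353 = 0

0


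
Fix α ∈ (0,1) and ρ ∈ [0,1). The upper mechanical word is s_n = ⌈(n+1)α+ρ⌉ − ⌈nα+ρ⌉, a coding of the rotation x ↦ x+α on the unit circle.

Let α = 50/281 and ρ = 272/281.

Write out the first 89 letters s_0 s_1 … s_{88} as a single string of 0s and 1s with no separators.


10000100000100000100001000001000010000010000010000100000100000100001000001000010000010000

n=0: ⌈(1·50+272)/281⌉ − ⌈(0·50+272)/281⌉ = ⌈322/281⌉ − ⌈272/281⌉ = 2 − 1 = 1
n=1: ⌈(2·50+272)/281⌉ − ⌈(1·50+272)/281⌉ = ⌈372/281⌉ − ⌈322/281⌉ = 2 − 2 = 0
n=2: ⌈(3·50+272)/281⌉ − ⌈(2·50+272)/281⌉ = ⌈422/281⌉ − ⌈372/281⌉ = 2 − 2 = 0
n=3: ⌈(4·50+272)/281⌉ − ⌈(3·50+272)/281⌉ = ⌈472/281⌉ − ⌈422/281⌉ = 2 − 2 = 0
n=4: ⌈(5·50+272)/281⌉ − ⌈(4·50+272)/281⌉ = ⌈522/281⌉ − ⌈472/281⌉ = 2 − 2 = 0
n=5: ⌈(6·50+272)/281⌉ − ⌈(5·50+272)/281⌉ = ⌈572/281⌉ − ⌈522/281⌉ = 3 − 2 = 1
n=6: ⌈(7·50+272)/281⌉ − ⌈(6·50+272)/281⌉ = ⌈622/281⌉ − ⌈572/281⌉ = 3 − 3 = 0
n=7: ⌈(8·50+272)/281⌉ − ⌈(7·50+272)/281⌉ = ⌈672/281⌉ − ⌈622/281⌉ = 3 − 3 = 0
n=8: ⌈(9·50+272)/281⌉ − ⌈(8·50+272)/281⌉ = ⌈722/281⌉ − ⌈672/281⌉ = 3 − 3 = 0
n=9: ⌈(10·50+272)/281⌉ − ⌈(9·50+272)/281⌉ = ⌈772/281⌉ − ⌈722/281⌉ = 3 − 3 = 0
n=10: ⌈(11·50+272)/281⌉ − ⌈(10·50+272)/281⌉ = ⌈822/281⌉ − ⌈772/281⌉ = 3 − 3 = 0
n=11: ⌈(12·50+272)/281⌉ − ⌈(11·50+272)/281⌉ = ⌈872/281⌉ − ⌈822/281⌉ = 4 − 3 = 1
n=12: ⌈(13·50+272)/281⌉ − ⌈(12·50+272)/281⌉ = ⌈922/281⌉ − ⌈872/281⌉ = 4 − 4 = 0
n=13: ⌈(14·50+272)/281⌉ − ⌈(13·50+272)/281⌉ = ⌈972/281⌉ − ⌈922/281⌉ = 4 − 4 = 0
n=14: ⌈(15·50+272)/281⌉ − ⌈(14·50+272)/281⌉ = ⌈1022/281⌉ − ⌈972/281⌉ = 4 − 4 = 0
n=15: ⌈(16·50+272)/281⌉ − ⌈(15·50+272)/281⌉ = ⌈1072/281⌉ − ⌈1022/281⌉ = 4 − 4 = 0
n=16: ⌈(17·50+272)/281⌉ − ⌈(16·50+272)/281⌉ = ⌈1122/281⌉ − ⌈1072/281⌉ = 4 − 4 = 0
n=17: ⌈(18·50+272)/281⌉ − ⌈(17·50+272)/281⌉ = ⌈1172/281⌉ − ⌈1122/281⌉ = 5 − 4 = 1
n=18: ⌈(19·50+272)/281⌉ − ⌈(18·50+272)/281⌉ = ⌈1222/281⌉ − ⌈1172/281⌉ = 5 − 5 = 0
n=19: ⌈(20·50+272)/281⌉ − ⌈(19·50+272)/281⌉ = ⌈1272/281⌉ − ⌈1222/281⌉ = 5 − 5 = 0
n=20: ⌈(21·50+272)/281⌉ − ⌈(20·50+272)/281⌉ = ⌈1322/281⌉ − ⌈1272/281⌉ = 5 − 5 = 0
n=21: ⌈(22·50+272)/281⌉ − ⌈(21·50+272)/281⌉ = ⌈1372/281⌉ − ⌈1322/281⌉ = 5 − 5 = 0
n=22: ⌈(23·50+272)/281⌉ − ⌈(22·50+272)/281⌉ = ⌈1422/281⌉ − ⌈1372/281⌉ = 6 − 5 = 1
n=23: ⌈(24·50+272)/281⌉ − ⌈(23·50+272)/281⌉ = ⌈1472/281⌉ − ⌈1422/281⌉ = 6 − 6 = 0
n=24: ⌈(25·50+272)/281⌉ − ⌈(24·50+272)/281⌉ = ⌈1522/281⌉ − ⌈1472/281⌉ = 6 − 6 = 0
n=25: ⌈(26·50+272)/281⌉ − ⌈(25·50+272)/281⌉ = ⌈1572/281⌉ − ⌈1522/281⌉ = 6 − 6 = 0
n=26: ⌈(27·50+272)/281⌉ − ⌈(26·50+272)/281⌉ = ⌈1622/281⌉ − ⌈1572/281⌉ = 6 − 6 = 0
n=27: ⌈(28·50+272)/281⌉ − ⌈(27·50+272)/281⌉ = ⌈1672/281⌉ − ⌈1622/281⌉ = 6 − 6 = 0
n=28: ⌈(29·50+272)/281⌉ − ⌈(28·50+272)/281⌉ = ⌈1722/281⌉ − ⌈1672/281⌉ = 7 − 6 = 1
n=29: ⌈(30·50+272)/281⌉ − ⌈(29·50+272)/281⌉ = ⌈1772/281⌉ − ⌈1722/281⌉ = 7 − 7 = 0
n=30: ⌈(31·50+272)/281⌉ − ⌈(30·50+272)/281⌉ = ⌈1822/281⌉ − ⌈1772/281⌉ = 7 − 7 = 0
n=31: ⌈(32·50+272)/281⌉ − ⌈(31·50+272)/281⌉ = ⌈1872/281⌉ − ⌈1822/281⌉ = 7 − 7 = 0
n=32: ⌈(33·50+272)/281⌉ − ⌈(32·50+272)/281⌉ = ⌈1922/281⌉ − ⌈1872/281⌉ = 7 − 7 = 0
n=33: ⌈(34·50+272)/281⌉ − ⌈(33·50+272)/281⌉ = ⌈1972/281⌉ − ⌈1922/281⌉ = 8 − 7 = 1
n=34: ⌈(35·50+272)/281⌉ − ⌈(34·50+272)/281⌉ = ⌈2022/281⌉ − ⌈1972/281⌉ = 8 − 8 = 0
n=35: ⌈(36·50+272)/281⌉ − ⌈(35·50+272)/281⌉ = ⌈2072/281⌉ − ⌈2022/281⌉ = 8 − 8 = 0
n=36: ⌈(37·50+272)/281⌉ − ⌈(36·50+272)/281⌉ = ⌈2122/281⌉ − ⌈2072/281⌉ = 8 − 8 = 0
n=37: ⌈(38·50+272)/281⌉ − ⌈(37·50+272)/281⌉ = ⌈2172/281⌉ − ⌈2122/281⌉ = 8 − 8 = 0
n=38: ⌈(39·50+272)/281⌉ − ⌈(38·50+272)/281⌉ = ⌈2222/281⌉ − ⌈2172/281⌉ = 8 − 8 = 0
n=39: ⌈(40·50+272)/281⌉ − ⌈(39·50+272)/281⌉ = ⌈2272/281⌉ − ⌈2222/281⌉ = 9 − 8 = 1
n=40: ⌈(41·50+272)/281⌉ − ⌈(40·50+272)/281⌉ = ⌈2322/281⌉ − ⌈2272/281⌉ = 9 − 9 = 0
n=41: ⌈(42·50+272)/281⌉ − ⌈(41·50+272)/281⌉ = ⌈2372/281⌉ − ⌈2322/281⌉ = 9 − 9 = 0
n=42: ⌈(43·50+272)/281⌉ − ⌈(42·50+272)/281⌉ = ⌈2422/281⌉ − ⌈2372/281⌉ = 9 − 9 = 0
n=43: ⌈(44·50+272)/281⌉ − ⌈(43·50+272)/281⌉ = ⌈2472/281⌉ − ⌈2422/281⌉ = 9 − 9 = 0
n=44: ⌈(45·50+272)/281⌉ − ⌈(44·50+272)/281⌉ = ⌈2522/281⌉ − ⌈2472/281⌉ = 9 − 9 = 0
n=45: ⌈(46·50+272)/281⌉ − ⌈(45·50+272)/281⌉ = ⌈2572/281⌉ − ⌈2522/281⌉ = 10 − 9 = 1
n=46: ⌈(47·50+272)/281⌉ − ⌈(46·50+272)/281⌉ = ⌈2622/281⌉ − ⌈2572/281⌉ = 10 − 10 = 0
n=47: ⌈(48·50+272)/281⌉ − ⌈(47·50+272)/281⌉ = ⌈2672/281⌉ − ⌈2622/281⌉ = 10 − 10 = 0
n=48: ⌈(49·50+272)/281⌉ − ⌈(48·50+272)/281⌉ = ⌈2722/281⌉ − ⌈2672/281⌉ = 10 − 10 = 0
n=49: ⌈(50·50+272)/281⌉ − ⌈(49·50+272)/281⌉ = ⌈2772/281⌉ − ⌈2722/281⌉ = 10 − 10 = 0
n=50: ⌈(51·50+272)/281⌉ − ⌈(50·50+272)/281⌉ = ⌈2822/281⌉ − ⌈2772/281⌉ = 11 − 10 = 1
n=51: ⌈(52·50+272)/281⌉ − ⌈(51·50+272)/281⌉ = ⌈2872/281⌉ − ⌈2822/281⌉ = 11 − 11 = 0
n=52: ⌈(53·50+272)/281⌉ − ⌈(52·50+272)/281⌉ = ⌈2922/281⌉ − ⌈2872/281⌉ = 11 − 11 = 0
n=53: ⌈(54·50+272)/281⌉ − ⌈(53·50+272)/281⌉ = ⌈2972/281⌉ − ⌈2922/281⌉ = 11 − 11 = 0
n=54: ⌈(55·50+272)/281⌉ − ⌈(54·50+272)/281⌉ = ⌈3022/281⌉ − ⌈2972/281⌉ = 11 − 11 = 0
n=55: ⌈(56·50+272)/281⌉ − ⌈(55·50+272)/281⌉ = ⌈3072/281⌉ − ⌈3022/281⌉ = 11 − 11 = 0
n=56: ⌈(57·50+272)/281⌉ − ⌈(56·50+272)/281⌉ = ⌈3122/281⌉ − ⌈3072/281⌉ = 12 − 11 = 1
n=57: ⌈(58·50+272)/281⌉ − ⌈(57·50+272)/281⌉ = ⌈3172/281⌉ − ⌈3122/281⌉ = 12 − 12 = 0
n=58: ⌈(59·50+272)/281⌉ − ⌈(58·50+272)/281⌉ = ⌈3222/281⌉ − ⌈3172/281⌉ = 12 − 12 = 0
n=59: ⌈(60·50+272)/281⌉ − ⌈(59·50+272)/281⌉ = ⌈3272/281⌉ − ⌈3222/281⌉ = 12 − 12 = 0
n=60: ⌈(61·50+272)/281⌉ − ⌈(60·50+272)/281⌉ = ⌈3322/281⌉ − ⌈3272/281⌉ = 12 − 12 = 0
n=61: ⌈(62·50+272)/281⌉ − ⌈(61·50+272)/281⌉ = ⌈3372/281⌉ − ⌈3322/281⌉ = 12 − 12 = 0
n=62: ⌈(63·50+272)/281⌉ − ⌈(62·50+272)/281⌉ = ⌈3422/281⌉ − ⌈3372/281⌉ = 13 − 12 = 1
n=63: ⌈(64·50+272)/281⌉ − ⌈(63·50+272)/281⌉ = ⌈3472/281⌉ − ⌈3422/281⌉ = 13 − 13 = 0
n=64: ⌈(65·50+272)/281⌉ − ⌈(64·50+272)/281⌉ = ⌈3522/281⌉ − ⌈3472/281⌉ = 13 − 13 = 0
n=65: ⌈(66·50+272)/281⌉ − ⌈(65·50+272)/281⌉ = ⌈3572/281⌉ − ⌈3522/281⌉ = 13 − 13 = 0
n=66: ⌈(67·50+272)/281⌉ − ⌈(66·50+272)/281⌉ = ⌈3622/281⌉ − ⌈3572/281⌉ = 13 − 13 = 0
n=67: ⌈(68·50+272)/281⌉ − ⌈(67·50+272)/281⌉ = ⌈3672/281⌉ − ⌈3622/281⌉ = 14 − 13 = 1
n=68: ⌈(69·50+272)/281⌉ − ⌈(68·50+272)/281⌉ = ⌈3722/281⌉ − ⌈3672/281⌉ = 14 − 14 = 0
n=69: ⌈(70·50+272)/281⌉ − ⌈(69·50+272)/281⌉ = ⌈3772/281⌉ − ⌈3722/281⌉ = 14 − 14 = 0
n=70: ⌈(71·50+272)/281⌉ − ⌈(70·50+272)/281⌉ = ⌈3822/281⌉ − ⌈3772/281⌉ = 14 − 14 = 0
n=71: ⌈(72·50+272)/281⌉ − ⌈(71·50+272)/281⌉ = ⌈3872/281⌉ − ⌈3822/281⌉ = 14 − 14 = 0
n=72: ⌈(73·50+272)/281⌉ − ⌈(72·50+272)/281⌉ = ⌈3922/281⌉ − ⌈3872/281⌉ = 14 − 14 = 0
n=73: ⌈(74·50+272)/281⌉ − ⌈(73·50+272)/281⌉ = ⌈3972/281⌉ − ⌈3922/281⌉ = 15 − 14 = 1
n=74: ⌈(75·50+272)/281⌉ − ⌈(74·50+272)/281⌉ = ⌈4022/281⌉ − ⌈3972/281⌉ = 15 − 15 = 0
n=75: ⌈(76·50+272)/281⌉ − ⌈(75·50+272)/281⌉ = ⌈4072/281⌉ − ⌈4022/281⌉ = 15 − 15 = 0
n=76: ⌈(77·50+272)/281⌉ − ⌈(76·50+272)/281⌉ = ⌈4122/281⌉ − ⌈4072/281⌉ = 15 − 15 = 0
n=77: ⌈(78·50+272)/281⌉ − ⌈(77·50+272)/281⌉ = ⌈4172/281⌉ − ⌈4122/281⌉ = 15 − 15 = 0
n=78: ⌈(79·50+272)/281⌉ − ⌈(78·50+272)/281⌉ = ⌈4222/281⌉ − ⌈4172/281⌉ = 16 − 15 = 1
n=79: ⌈(80·50+272)/281⌉ − ⌈(79·50+272)/281⌉ = ⌈4272/281⌉ − ⌈4222/281⌉ = 16 − 16 = 0
n=80: ⌈(81·50+272)/281⌉ − ⌈(80·50+272)/281⌉ = ⌈4322/281⌉ − ⌈4272/281⌉ = 16 − 16 = 0
n=81: ⌈(82·50+272)/281⌉ − ⌈(81·50+272)/281⌉ = ⌈4372/281⌉ − ⌈4322/281⌉ = 16 − 16 = 0
n=82: ⌈(83·50+272)/281⌉ − ⌈(82·50+272)/281⌉ = ⌈4422/281⌉ − ⌈4372/281⌉ = 16 − 16 = 0
n=83: ⌈(84·50+272)/281⌉ − ⌈(83·50+272)/281⌉ = ⌈4472/281⌉ − ⌈4422/281⌉ = 16 − 16 = 0
n=84: ⌈(85·50+272)/281⌉ − ⌈(84·50+272)/281⌉ = ⌈4522/281⌉ − ⌈4472/281⌉ = 17 − 16 = 1
n=85: ⌈(86·50+272)/281⌉ − ⌈(85·50+272)/281⌉ = ⌈4572/281⌉ − ⌈4522/281⌉ = 17 − 17 = 0
n=86: ⌈(87·50+272)/281⌉ − ⌈(86·50+272)/281⌉ = ⌈4622/281⌉ − ⌈4572/281⌉ = 17 − 17 = 0
n=87: ⌈(88·50+272)/281⌉ − ⌈(87·50+272)/281⌉ = ⌈4672/281⌉ − ⌈4622/281⌉ = 17 − 17 = 0
n=88: ⌈(89·50+272)/281⌉ − ⌈(88·50+272)/281⌉ = ⌈4722/281⌉ − ⌈4672/281⌉ = 17 − 17 = 0


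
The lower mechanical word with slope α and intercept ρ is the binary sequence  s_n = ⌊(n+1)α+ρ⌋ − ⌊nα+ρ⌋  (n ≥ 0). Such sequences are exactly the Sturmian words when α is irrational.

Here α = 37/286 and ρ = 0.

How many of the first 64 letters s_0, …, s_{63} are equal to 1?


#1s = Σ_{n=0}^{63} s_n = Σ_{n=0}^{63} (⌊(n+1)α+ρ⌋ − ⌊nα+ρ⌋)
the sum telescopes: every ⌊nα+ρ⌋ with 0 < n < 64 appears once with + and once with −, leaving ⌊64α+ρ⌋ − ⌊0·α+ρ⌋
64α + ρ = (64·37) / 286 = 2368/286
ρ = 0/286
⌊2368/286⌋ = 8,  ⌊0/286⌋ = 0
#1s = 8 − 0 = 8

8


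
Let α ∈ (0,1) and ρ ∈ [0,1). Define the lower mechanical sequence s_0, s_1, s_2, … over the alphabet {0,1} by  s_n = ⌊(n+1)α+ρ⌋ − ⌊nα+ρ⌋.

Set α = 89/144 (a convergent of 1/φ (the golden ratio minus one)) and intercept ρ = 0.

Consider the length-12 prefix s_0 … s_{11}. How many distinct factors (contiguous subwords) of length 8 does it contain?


5

t_n = ⌊(n·89)/144⌋ for n = 0 … 12:
  n=0…9: ⌊0/144⌋=0 ⌊89/144⌋=0 ⌊178/144⌋=1 ⌊267/144⌋=1 ⌊356/144⌋=2 ⌊445/144⌋=3 ⌊534/144⌋=3 ⌊623/144⌋=4 ⌊712/144⌋=4 ⌊801/144⌋=5
  n=10…12: ⌊890/144⌋=6 ⌊979/144⌋=6 ⌊1068/144⌋=7
s_n = t_(n+1) − t_n for n = 0 … 11 gives
prefix = 010110101101
slide a length-8 window over [0..7] … [4..11] (5 windows); first occurrence of each distinct factor:
  [  0..  7] 01011010
  [  1..  8] 10110101
  [  2..  9] 01101011
  [  3.. 10] 11010110
  [  4.. 11] 10101101
distinct factors: {01011010, 01101011, 10101101, 10110101, 11010110}
count = 5  (Sturmian bound for length 8 is 9)


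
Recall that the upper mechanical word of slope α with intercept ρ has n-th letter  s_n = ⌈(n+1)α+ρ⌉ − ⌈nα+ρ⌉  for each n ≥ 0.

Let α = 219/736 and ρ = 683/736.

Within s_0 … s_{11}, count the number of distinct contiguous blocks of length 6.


t_n = ⌈(n·219+683)/736⌉ for n = 0 … 12:
  n=0…9: ⌈683/736⌉=1 ⌈902/736⌉=2 ⌈1121/736⌉=2 ⌈1340/736⌉=2 ⌈1559/736⌉=3 ⌈1778/736⌉=3 ⌈1997/736⌉=3 ⌈2216/736⌉=4 ⌈2435/736⌉=4 ⌈2654/736⌉=4
  n=10…12: ⌈2873/736⌉=4 ⌈3092/736⌉=5 ⌈3311/736⌉=5
s_n = t_(n+1) − t_n for n = 0 … 11 gives
prefix = 100100100010
slide a length-6 window over [0..5] … [6..11] (7 windows); first occurrence of each distinct factor:
  [  0..  5] 100100
  [  1..  6] 001001
  [  2..  7] 010010
  [  4..  9] 001000
  [  5.. 10] 010001
  [  6.. 11] 100010
  (the other 1 window repeats one of these)
distinct factors: {001000, 001001, 010001, 010010, 100010, 100100}
count = 6  (Sturmian bound for length 6 is 7)

6


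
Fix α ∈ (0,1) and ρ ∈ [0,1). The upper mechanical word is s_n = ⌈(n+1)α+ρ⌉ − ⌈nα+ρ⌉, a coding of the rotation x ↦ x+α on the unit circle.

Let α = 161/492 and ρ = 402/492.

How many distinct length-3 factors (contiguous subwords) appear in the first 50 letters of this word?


4

t_n = ⌈(n·161+402)/492⌉ for n = 0 … 50:
  n=0…9: ⌈402/492⌉=1 ⌈563/492⌉=2 ⌈724/492⌉=2 ⌈885/492⌉=2 ⌈1046/492⌉=3 ⌈1207/492⌉=3 ⌈1368/492⌉=3 ⌈1529/492⌉=4 ⌈1690/492⌉=4 ⌈1851/492⌉=4
  n=10…19: ⌈2012/492⌉=5 ⌈2173/492⌉=5 ⌈2334/492⌉=5 ⌈2495/492⌉=6 ⌈2656/492⌉=6 ⌈2817/492⌉=6 ⌈2978/492⌉=7 ⌈3139/492⌉=7 ⌈3300/492⌉=7 ⌈3461/492⌉=8
  n=20…29: ⌈3622/492⌉=8 ⌈3783/492⌉=8 ⌈3944/492⌉=9 ⌈4105/492⌉=9 ⌈4266/492⌉=9 ⌈4427/492⌉=9 ⌈4588/492⌉=10 ⌈4749/492⌉=10 ⌈4910/492⌉=10 ⌈5071/492⌉=11
  n=30…39: ⌈5232/492⌉=11 ⌈5393/492⌉=11 ⌈5554/492⌉=12 ⌈5715/492⌉=12 ⌈5876/492⌉=12 ⌈6037/492⌉=13 ⌈6198/492⌉=13 ⌈6359/492⌉=13 ⌈6520/492⌉=14 ⌈6681/492⌉=14
  n=40…49: ⌈6842/492⌉=14 ⌈7003/492⌉=15 ⌈7164/492⌉=15 ⌈7325/492⌉=15 ⌈7486/492⌉=16 ⌈7647/492⌉=16 ⌈7808/492⌉=16 ⌈7969/492⌉=17 ⌈8130/492⌉=17 ⌈8291/492⌉=17
  n=50: ⌈8452/492⌉=18
s_n = t_(n+1) − t_n for n = 0 … 49 gives
prefix = 10010010010010010010010001001001001001001001001001
slide a length-3 window over [0..2] … [47..49] (48 windows); first occurrence of each distinct factor:
  [  0..  2] 100
  [  1..  3] 001
  [  2..  4] 010
  [ 22.. 24] 000
  (the other 44 windows repeat one of these)
distinct factors: {000, 001, 010, 100}
count = 4  (Sturmian bound for length 3 is 4)


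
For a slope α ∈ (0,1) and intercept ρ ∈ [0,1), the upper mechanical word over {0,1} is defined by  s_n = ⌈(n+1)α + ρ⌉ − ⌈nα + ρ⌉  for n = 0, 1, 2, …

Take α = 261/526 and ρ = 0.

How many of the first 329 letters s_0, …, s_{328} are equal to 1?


164

#1s = Σ_{n=0}^{328} s_n = Σ_{n=0}^{328} (⌈(n+1)α+ρ⌉ − ⌈nα+ρ⌉)
the sum telescopes: every ⌈nα+ρ⌉ with 0 < n < 329 appears once with + and once with −, leaving ⌈329α+ρ⌉ − ⌈0·α+ρ⌉
329α + ρ = (329·261) / 526 = 85869/526
ρ = 0/526
⌈85869/526⌉ = 164,  ⌈0/526⌉ = 0
#1s = 164 − 0 = 164


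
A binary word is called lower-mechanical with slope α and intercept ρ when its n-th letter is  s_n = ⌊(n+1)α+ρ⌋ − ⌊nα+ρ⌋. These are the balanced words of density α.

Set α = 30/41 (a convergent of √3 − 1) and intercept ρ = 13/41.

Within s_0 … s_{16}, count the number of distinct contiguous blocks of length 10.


t_n = ⌊(n·30+13)/41⌋ for n = 0 … 17:
  n=0…9: ⌊13/41⌋=0 ⌊43/41⌋=1 ⌊73/41⌋=1 ⌊103/41⌋=2 ⌊133/41⌋=3 ⌊163/41⌋=3 ⌊193/41⌋=4 ⌊223/41⌋=5 ⌊253/41⌋=6 ⌊283/41⌋=6
  n=10…17: ⌊313/41⌋=7 ⌊343/41⌋=8 ⌊373/41⌋=9 ⌊403/41⌋=9 ⌊433/41⌋=10 ⌊463/41⌋=11 ⌊493/41⌋=12 ⌊523/41⌋=12
s_n = t_(n+1) − t_n for n = 0 … 16 gives
prefix = 10110111011101110
slide a length-10 window over [0..9] … [7..16] (8 windows); first occurrence of each distinct factor:
  [  0..  9] 1011011101
  [  1.. 10] 0110111011
  [  2.. 11] 1101110111
  [  3.. 12] 1011101110
  [  4.. 13] 0111011101
  [  5.. 14] 1110111011
  (the other 2 windows repeat one of these)
distinct factors: {0110111011, 0111011101, 1011011101, 1011101110, 1101110111, 1110111011}
count = 6  (Sturmian bound for length 10 is 11)

6


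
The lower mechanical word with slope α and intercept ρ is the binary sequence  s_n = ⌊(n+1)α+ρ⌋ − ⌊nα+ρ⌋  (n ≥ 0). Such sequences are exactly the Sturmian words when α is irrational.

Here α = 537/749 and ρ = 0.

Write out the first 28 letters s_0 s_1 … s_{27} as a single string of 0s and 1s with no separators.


0110111011011101101110110111

n=0: ⌊(1·537)/749⌋ − ⌊(0·537)/749⌋ = ⌊537/749⌋ − ⌊0/749⌋ = 0 − 0 = 0
n=1: ⌊(2·537)/749⌋ − ⌊(1·537)/749⌋ = ⌊1074/749⌋ − ⌊537/749⌋ = 1 − 0 = 1
n=2: ⌊(3·537)/749⌋ − ⌊(2·537)/749⌋ = ⌊1611/749⌋ − ⌊1074/749⌋ = 2 − 1 = 1
n=3: ⌊(4·537)/749⌋ − ⌊(3·537)/749⌋ = ⌊2148/749⌋ − ⌊1611/749⌋ = 2 − 2 = 0
n=4: ⌊(5·537)/749⌋ − ⌊(4·537)/749⌋ = ⌊2685/749⌋ − ⌊2148/749⌋ = 3 − 2 = 1
n=5: ⌊(6·537)/749⌋ − ⌊(5·537)/749⌋ = ⌊3222/749⌋ − ⌊2685/749⌋ = 4 − 3 = 1
n=6: ⌊(7·537)/749⌋ − ⌊(6·537)/749⌋ = ⌊3759/749⌋ − ⌊3222/749⌋ = 5 − 4 = 1
n=7: ⌊(8·537)/749⌋ − ⌊(7·537)/749⌋ = ⌊4296/749⌋ − ⌊3759/749⌋ = 5 − 5 = 0
n=8: ⌊(9·537)/749⌋ − ⌊(8·537)/749⌋ = ⌊4833/749⌋ − ⌊4296/749⌋ = 6 − 5 = 1
n=9: ⌊(10·537)/749⌋ − ⌊(9·537)/749⌋ = ⌊5370/749⌋ − ⌊4833/749⌋ = 7 − 6 = 1
n=10: ⌊(11·537)/749⌋ − ⌊(10·537)/749⌋ = ⌊5907/749⌋ − ⌊5370/749⌋ = 7 − 7 = 0
n=11: ⌊(12·537)/749⌋ − ⌊(11·537)/749⌋ = ⌊6444/749⌋ − ⌊5907/749⌋ = 8 − 7 = 1
n=12: ⌊(13·537)/749⌋ − ⌊(12·537)/749⌋ = ⌊6981/749⌋ − ⌊6444/749⌋ = 9 − 8 = 1
n=13: ⌊(14·537)/749⌋ − ⌊(13·537)/749⌋ = ⌊7518/749⌋ − ⌊6981/749⌋ = 10 − 9 = 1
n=14: ⌊(15·537)/749⌋ − ⌊(14·537)/749⌋ = ⌊8055/749⌋ − ⌊7518/749⌋ = 10 − 10 = 0
n=15: ⌊(16·537)/749⌋ − ⌊(15·537)/749⌋ = ⌊8592/749⌋ − ⌊8055/749⌋ = 11 − 10 = 1
n=16: ⌊(17·537)/749⌋ − ⌊(16·537)/749⌋ = ⌊9129/749⌋ − ⌊8592/749⌋ = 12 − 11 = 1
n=17: ⌊(18·537)/749⌋ − ⌊(17·537)/749⌋ = ⌊9666/749⌋ − ⌊9129/749⌋ = 12 − 12 = 0
n=18: ⌊(19·537)/749⌋ − ⌊(18·537)/749⌋ = ⌊10203/749⌋ − ⌊9666/749⌋ = 13 − 12 = 1
n=19: ⌊(20·537)/749⌋ − ⌊(19·537)/749⌋ = ⌊10740/749⌋ − ⌊10203/749⌋ = 14 − 13 = 1
n=20: ⌊(21·537)/749⌋ − ⌊(20·537)/749⌋ = ⌊11277/749⌋ − ⌊10740/749⌋ = 15 − 14 = 1
n=21: ⌊(22·537)/749⌋ − ⌊(21·537)/749⌋ = ⌊11814/749⌋ − ⌊11277/749⌋ = 15 − 15 = 0
n=22: ⌊(23·537)/749⌋ − ⌊(22·537)/749⌋ = ⌊12351/749⌋ − ⌊11814/749⌋ = 16 − 15 = 1
n=23: ⌊(24·537)/749⌋ − ⌊(23·537)/749⌋ = ⌊12888/749⌋ − ⌊12351/749⌋ = 17 − 16 = 1
n=24: ⌊(25·537)/749⌋ − ⌊(24·537)/749⌋ = ⌊13425/749⌋ − ⌊12888/749⌋ = 17 − 17 = 0
n=25: ⌊(26·537)/749⌋ − ⌊(25·537)/749⌋ = ⌊13962/749⌋ − ⌊13425/749⌋ = 18 − 17 = 1
n=26: ⌊(27·537)/749⌋ − ⌊(26·537)/749⌋ = ⌊14499/749⌋ − ⌊13962/749⌋ = 19 − 18 = 1
n=27: ⌊(28·537)/749⌋ − ⌊(27·537)/749⌋ = ⌊15036/749⌋ − ⌊14499/749⌋ = 20 − 19 = 1


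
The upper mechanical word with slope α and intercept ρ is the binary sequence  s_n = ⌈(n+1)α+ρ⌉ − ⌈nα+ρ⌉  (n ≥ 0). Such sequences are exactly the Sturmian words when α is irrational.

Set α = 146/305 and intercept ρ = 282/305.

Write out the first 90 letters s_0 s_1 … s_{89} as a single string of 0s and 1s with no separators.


101010101010101010100101010101010101010101001010101010101010101010010101010101010101010101

n=0: ⌈(1·146+282)/305⌉ − ⌈(0·146+282)/305⌉ = ⌈428/305⌉ − ⌈282/305⌉ = 2 − 1 = 1
n=1: ⌈(2·146+282)/305⌉ − ⌈(1·146+282)/305⌉ = ⌈574/305⌉ − ⌈428/305⌉ = 2 − 2 = 0
n=2: ⌈(3·146+282)/305⌉ − ⌈(2·146+282)/305⌉ = ⌈720/305⌉ − ⌈574/305⌉ = 3 − 2 = 1
n=3: ⌈(4·146+282)/305⌉ − ⌈(3·146+282)/305⌉ = ⌈866/305⌉ − ⌈720/305⌉ = 3 − 3 = 0
n=4: ⌈(5·146+282)/305⌉ − ⌈(4·146+282)/305⌉ = ⌈1012/305⌉ − ⌈866/305⌉ = 4 − 3 = 1
n=5: ⌈(6·146+282)/305⌉ − ⌈(5·146+282)/305⌉ = ⌈1158/305⌉ − ⌈1012/305⌉ = 4 − 4 = 0
n=6: ⌈(7·146+282)/305⌉ − ⌈(6·146+282)/305⌉ = ⌈1304/305⌉ − ⌈1158/305⌉ = 5 − 4 = 1
n=7: ⌈(8·146+282)/305⌉ − ⌈(7·146+282)/305⌉ = ⌈1450/305⌉ − ⌈1304/305⌉ = 5 − 5 = 0
n=8: ⌈(9·146+282)/305⌉ − ⌈(8·146+282)/305⌉ = ⌈1596/305⌉ − ⌈1450/305⌉ = 6 − 5 = 1
n=9: ⌈(10·146+282)/305⌉ − ⌈(9·146+282)/305⌉ = ⌈1742/305⌉ − ⌈1596/305⌉ = 6 − 6 = 0
n=10: ⌈(11·146+282)/305⌉ − ⌈(10·146+282)/305⌉ = ⌈1888/305⌉ − ⌈1742/305⌉ = 7 − 6 = 1
n=11: ⌈(12·146+282)/305⌉ − ⌈(11·146+282)/305⌉ = ⌈2034/305⌉ − ⌈1888/305⌉ = 7 − 7 = 0
n=12: ⌈(13·146+282)/305⌉ − ⌈(12·146+282)/305⌉ = ⌈2180/305⌉ − ⌈2034/305⌉ = 8 − 7 = 1
n=13: ⌈(14·146+282)/305⌉ − ⌈(13·146+282)/305⌉ = ⌈2326/305⌉ − ⌈2180/305⌉ = 8 − 8 = 0
n=14: ⌈(15·146+282)/305⌉ − ⌈(14·146+282)/305⌉ = ⌈2472/305⌉ − ⌈2326/305⌉ = 9 − 8 = 1
n=15: ⌈(16·146+282)/305⌉ − ⌈(15·146+282)/305⌉ = ⌈2618/305⌉ − ⌈2472/305⌉ = 9 − 9 = 0
n=16: ⌈(17·146+282)/305⌉ − ⌈(16·146+282)/305⌉ = ⌈2764/305⌉ − ⌈2618/305⌉ = 10 − 9 = 1
n=17: ⌈(18·146+282)/305⌉ − ⌈(17·146+282)/305⌉ = ⌈2910/305⌉ − ⌈2764/305⌉ = 10 − 10 = 0
n=18: ⌈(19·146+282)/305⌉ − ⌈(18·146+282)/305⌉ = ⌈3056/305⌉ − ⌈2910/305⌉ = 11 − 10 = 1
n=19: ⌈(20·146+282)/305⌉ − ⌈(19·146+282)/305⌉ = ⌈3202/305⌉ − ⌈3056/305⌉ = 11 − 11 = 0
n=20: ⌈(21·146+282)/305⌉ − ⌈(20·146+282)/305⌉ = ⌈3348/305⌉ − ⌈3202/305⌉ = 11 − 11 = 0
n=21: ⌈(22·146+282)/305⌉ − ⌈(21·146+282)/305⌉ = ⌈3494/305⌉ − ⌈3348/305⌉ = 12 − 11 = 1
n=22: ⌈(23·146+282)/305⌉ − ⌈(22·146+282)/305⌉ = ⌈3640/305⌉ − ⌈3494/305⌉ = 12 − 12 = 0
n=23: ⌈(24·146+282)/305⌉ − ⌈(23·146+282)/305⌉ = ⌈3786/305⌉ − ⌈3640/305⌉ = 13 − 12 = 1
n=24: ⌈(25·146+282)/305⌉ − ⌈(24·146+282)/305⌉ = ⌈3932/305⌉ − ⌈3786/305⌉ = 13 − 13 = 0
n=25: ⌈(26·146+282)/305⌉ − ⌈(25·146+282)/305⌉ = ⌈4078/305⌉ − ⌈3932/305⌉ = 14 − 13 = 1
n=26: ⌈(27·146+282)/305⌉ − ⌈(26·146+282)/305⌉ = ⌈4224/305⌉ − ⌈4078/305⌉ = 14 − 14 = 0
n=27: ⌈(28·146+282)/305⌉ − ⌈(27·146+282)/305⌉ = ⌈4370/305⌉ − ⌈4224/305⌉ = 15 − 14 = 1
n=28: ⌈(29·146+282)/305⌉ − ⌈(28·146+282)/305⌉ = ⌈4516/305⌉ − ⌈4370/305⌉ = 15 − 15 = 0
n=29: ⌈(30·146+282)/305⌉ − ⌈(29·146+282)/305⌉ = ⌈4662/305⌉ − ⌈4516/305⌉ = 16 − 15 = 1
n=30: ⌈(31·146+282)/305⌉ − ⌈(30·146+282)/305⌉ = ⌈4808/305⌉ − ⌈4662/305⌉ = 16 − 16 = 0
n=31: ⌈(32·146+282)/305⌉ − ⌈(31·146+282)/305⌉ = ⌈4954/305⌉ − ⌈4808/305⌉ = 17 − 16 = 1
n=32: ⌈(33·146+282)/305⌉ − ⌈(32·146+282)/305⌉ = ⌈5100/305⌉ − ⌈4954/305⌉ = 17 − 17 = 0
n=33: ⌈(34·146+282)/305⌉ − ⌈(33·146+282)/305⌉ = ⌈5246/305⌉ − ⌈5100/305⌉ = 18 − 17 = 1
n=34: ⌈(35·146+282)/305⌉ − ⌈(34·146+282)/305⌉ = ⌈5392/305⌉ − ⌈5246/305⌉ = 18 − 18 = 0
n=35: ⌈(36·146+282)/305⌉ − ⌈(35·146+282)/305⌉ = ⌈5538/305⌉ − ⌈5392/305⌉ = 19 − 18 = 1
n=36: ⌈(37·146+282)/305⌉ − ⌈(36·146+282)/305⌉ = ⌈5684/305⌉ − ⌈5538/305⌉ = 19 − 19 = 0
n=37: ⌈(38·146+282)/305⌉ − ⌈(37·146+282)/305⌉ = ⌈5830/305⌉ − ⌈5684/305⌉ = 20 − 19 = 1
n=38: ⌈(39·146+282)/305⌉ − ⌈(38·146+282)/305⌉ = ⌈5976/305⌉ − ⌈5830/305⌉ = 20 − 20 = 0
n=39: ⌈(40·146+282)/305⌉ − ⌈(39·146+282)/305⌉ = ⌈6122/305⌉ − ⌈5976/305⌉ = 21 − 20 = 1
n=40: ⌈(41·146+282)/305⌉ − ⌈(40·146+282)/305⌉ = ⌈6268/305⌉ − ⌈6122/305⌉ = 21 − 21 = 0
n=41: ⌈(42·146+282)/305⌉ − ⌈(41·146+282)/305⌉ = ⌈6414/305⌉ − ⌈6268/305⌉ = 22 − 21 = 1
n=42: ⌈(43·146+282)/305⌉ − ⌈(42·146+282)/305⌉ = ⌈6560/305⌉ − ⌈6414/305⌉ = 22 − 22 = 0
n=43: ⌈(44·146+282)/305⌉ − ⌈(43·146+282)/305⌉ = ⌈6706/305⌉ − ⌈6560/305⌉ = 22 − 22 = 0
n=44: ⌈(45·146+282)/305⌉ − ⌈(44·146+282)/305⌉ = ⌈6852/305⌉ − ⌈6706/305⌉ = 23 − 22 = 1
n=45: ⌈(46·146+282)/305⌉ − ⌈(45·146+282)/305⌉ = ⌈6998/305⌉ − ⌈6852/305⌉ = 23 − 23 = 0
n=46: ⌈(47·146+282)/305⌉ − ⌈(46·146+282)/305⌉ = ⌈7144/305⌉ − ⌈6998/305⌉ = 24 − 23 = 1
n=47: ⌈(48·146+282)/305⌉ − ⌈(47·146+282)/305⌉ = ⌈7290/305⌉ − ⌈7144/305⌉ = 24 − 24 = 0
n=48: ⌈(49·146+282)/305⌉ − ⌈(48·146+282)/305⌉ = ⌈7436/305⌉ − ⌈7290/305⌉ = 25 − 24 = 1
n=49: ⌈(50·146+282)/305⌉ − ⌈(49·146+282)/305⌉ = ⌈7582/305⌉ − ⌈7436/305⌉ = 25 − 25 = 0
n=50: ⌈(51·146+282)/305⌉ − ⌈(50·146+282)/305⌉ = ⌈7728/305⌉ − ⌈7582/305⌉ = 26 − 25 = 1
n=51: ⌈(52·146+282)/305⌉ − ⌈(51·146+282)/305⌉ = ⌈7874/305⌉ − ⌈7728/305⌉ = 26 − 26 = 0
n=52: ⌈(53·146+282)/305⌉ − ⌈(52·146+282)/305⌉ = ⌈8020/305⌉ − ⌈7874/305⌉ = 27 − 26 = 1
n=53: ⌈(54·146+282)/305⌉ − ⌈(53·146+282)/305⌉ = ⌈8166/305⌉ − ⌈8020/305⌉ = 27 − 27 = 0
n=54: ⌈(55·146+282)/305⌉ − ⌈(54·146+282)/305⌉ = ⌈8312/305⌉ − ⌈8166/305⌉ = 28 − 27 = 1
n=55: ⌈(56·146+282)/305⌉ − ⌈(55·146+282)/305⌉ = ⌈8458/305⌉ − ⌈8312/305⌉ = 28 − 28 = 0
n=56: ⌈(57·146+282)/305⌉ − ⌈(56·146+282)/305⌉ = ⌈8604/305⌉ − ⌈8458/305⌉ = 29 − 28 = 1
n=57: ⌈(58·146+282)/305⌉ − ⌈(57·146+282)/305⌉ = ⌈8750/305⌉ − ⌈8604/305⌉ = 29 − 29 = 0
n=58: ⌈(59·146+282)/305⌉ − ⌈(58·146+282)/305⌉ = ⌈8896/305⌉ − ⌈8750/305⌉ = 30 − 29 = 1
n=59: ⌈(60·146+282)/305⌉ − ⌈(59·146+282)/305⌉ = ⌈9042/305⌉ − ⌈8896/305⌉ = 30 − 30 = 0
n=60: ⌈(61·146+282)/305⌉ − ⌈(60·146+282)/305⌉ = ⌈9188/305⌉ − ⌈9042/305⌉ = 31 − 30 = 1
n=61: ⌈(62·146+282)/305⌉ − ⌈(61·146+282)/305⌉ = ⌈9334/305⌉ − ⌈9188/305⌉ = 31 − 31 = 0
n=62: ⌈(63·146+282)/305⌉ − ⌈(62·146+282)/305⌉ = ⌈9480/305⌉ − ⌈9334/305⌉ = 32 − 31 = 1
n=63: ⌈(64·146+282)/305⌉ − ⌈(63·146+282)/305⌉ = ⌈9626/305⌉ − ⌈9480/305⌉ = 32 − 32 = 0
n=64: ⌈(65·146+282)/305⌉ − ⌈(64·146+282)/305⌉ = ⌈9772/305⌉ − ⌈9626/305⌉ = 33 − 32 = 1
n=65: ⌈(66·146+282)/305⌉ − ⌈(65·146+282)/305⌉ = ⌈9918/305⌉ − ⌈9772/305⌉ = 33 − 33 = 0
n=66: ⌈(67·146+282)/305⌉ − ⌈(66·146+282)/305⌉ = ⌈10064/305⌉ − ⌈9918/305⌉ = 33 − 33 = 0
n=67: ⌈(68·146+282)/305⌉ − ⌈(67·146+282)/305⌉ = ⌈10210/305⌉ − ⌈10064/305⌉ = 34 − 33 = 1
n=68: ⌈(69·146+282)/305⌉ − ⌈(68·146+282)/305⌉ = ⌈10356/305⌉ − ⌈10210/305⌉ = 34 − 34 = 0
n=69: ⌈(70·146+282)/305⌉ − ⌈(69·146+282)/305⌉ = ⌈10502/305⌉ − ⌈10356/305⌉ = 35 − 34 = 1
n=70: ⌈(71·146+282)/305⌉ − ⌈(70·146+282)/305⌉ = ⌈10648/305⌉ − ⌈10502/305⌉ = 35 − 35 = 0
n=71: ⌈(72·146+282)/305⌉ − ⌈(71·146+282)/305⌉ = ⌈10794/305⌉ − ⌈10648/305⌉ = 36 − 35 = 1
n=72: ⌈(73·146+282)/305⌉ − ⌈(72·146+282)/305⌉ = ⌈10940/305⌉ − ⌈10794/305⌉ = 36 − 36 = 0
n=73: ⌈(74·146+282)/305⌉ − ⌈(73·146+282)/305⌉ = ⌈11086/305⌉ − ⌈10940/305⌉ = 37 − 36 = 1
n=74: ⌈(75·146+282)/305⌉ − ⌈(74·146+282)/305⌉ = ⌈11232/305⌉ − ⌈11086/305⌉ = 37 − 37 = 0
n=75: ⌈(76·146+282)/305⌉ − ⌈(75·146+282)/305⌉ = ⌈11378/305⌉ − ⌈11232/305⌉ = 38 − 37 = 1
n=76: ⌈(77·146+282)/305⌉ − ⌈(76·146+282)/305⌉ = ⌈11524/305⌉ − ⌈11378/305⌉ = 38 − 38 = 0
n=77: ⌈(78·146+282)/305⌉ − ⌈(77·146+282)/305⌉ = ⌈11670/305⌉ − ⌈11524/305⌉ = 39 − 38 = 1
n=78: ⌈(79·146+282)/305⌉ − ⌈(78·146+282)/305⌉ = ⌈11816/305⌉ − ⌈11670/305⌉ = 39 − 39 = 0
n=79: ⌈(80·146+282)/305⌉ − ⌈(79·146+282)/305⌉ = ⌈11962/305⌉ − ⌈11816/305⌉ = 40 − 39 = 1
n=80: ⌈(81·146+282)/305⌉ − ⌈(80·146+282)/305⌉ = ⌈12108/305⌉ − ⌈11962/305⌉ = 40 − 40 = 0
n=81: ⌈(82·146+282)/305⌉ − ⌈(81·146+282)/305⌉ = ⌈12254/305⌉ − ⌈12108/305⌉ = 41 − 40 = 1
n=82: ⌈(83·146+282)/305⌉ − ⌈(82·146+282)/305⌉ = ⌈12400/305⌉ − ⌈12254/305⌉ = 41 − 41 = 0
n=83: ⌈(84·146+282)/305⌉ − ⌈(83·146+282)/305⌉ = ⌈12546/305⌉ − ⌈12400/305⌉ = 42 − 41 = 1
n=84: ⌈(85·146+282)/305⌉ − ⌈(84·146+282)/305⌉ = ⌈12692/305⌉ − ⌈12546/305⌉ = 42 − 42 = 0
n=85: ⌈(86·146+282)/305⌉ − ⌈(85·146+282)/305⌉ = ⌈12838/305⌉ − ⌈12692/305⌉ = 43 − 42 = 1
n=86: ⌈(87·146+282)/305⌉ − ⌈(86·146+282)/305⌉ = ⌈12984/305⌉ − ⌈12838/305⌉ = 43 − 43 = 0
n=87: ⌈(88·146+282)/305⌉ − ⌈(87·146+282)/305⌉ = ⌈13130/305⌉ − ⌈12984/305⌉ = 44 − 43 = 1
n=88: ⌈(89·146+282)/305⌉ − ⌈(88·146+282)/305⌉ = ⌈13276/305⌉ − ⌈13130/305⌉ = 44 − 44 = 0
n=89: ⌈(90·146+282)/305⌉ − ⌈(89·146+282)/305⌉ = ⌈13422/305⌉ − ⌈13276/305⌉ = 45 − 44 = 1
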